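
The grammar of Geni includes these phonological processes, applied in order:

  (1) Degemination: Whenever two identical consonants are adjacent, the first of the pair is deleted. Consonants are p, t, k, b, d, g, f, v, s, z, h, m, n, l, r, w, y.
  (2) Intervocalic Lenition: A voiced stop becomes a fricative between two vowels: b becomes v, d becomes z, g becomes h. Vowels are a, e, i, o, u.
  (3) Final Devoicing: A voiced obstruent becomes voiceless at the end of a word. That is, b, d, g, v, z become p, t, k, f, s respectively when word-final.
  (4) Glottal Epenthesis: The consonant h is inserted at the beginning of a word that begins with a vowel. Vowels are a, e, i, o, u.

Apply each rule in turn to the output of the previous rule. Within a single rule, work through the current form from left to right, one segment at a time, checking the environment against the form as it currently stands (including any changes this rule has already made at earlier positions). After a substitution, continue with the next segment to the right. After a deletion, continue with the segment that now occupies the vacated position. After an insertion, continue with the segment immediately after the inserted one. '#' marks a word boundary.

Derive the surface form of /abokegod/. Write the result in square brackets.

[havokehot]

(1) Degemination: no change — [abokegod]
(2) Intervocalic Lenition: [abokegod] → [avokehod]
(3) Final Devoicing: [avokehod] → [avokehot]
(4) Glottal Epenthesis: [avokehot] → [havokehot]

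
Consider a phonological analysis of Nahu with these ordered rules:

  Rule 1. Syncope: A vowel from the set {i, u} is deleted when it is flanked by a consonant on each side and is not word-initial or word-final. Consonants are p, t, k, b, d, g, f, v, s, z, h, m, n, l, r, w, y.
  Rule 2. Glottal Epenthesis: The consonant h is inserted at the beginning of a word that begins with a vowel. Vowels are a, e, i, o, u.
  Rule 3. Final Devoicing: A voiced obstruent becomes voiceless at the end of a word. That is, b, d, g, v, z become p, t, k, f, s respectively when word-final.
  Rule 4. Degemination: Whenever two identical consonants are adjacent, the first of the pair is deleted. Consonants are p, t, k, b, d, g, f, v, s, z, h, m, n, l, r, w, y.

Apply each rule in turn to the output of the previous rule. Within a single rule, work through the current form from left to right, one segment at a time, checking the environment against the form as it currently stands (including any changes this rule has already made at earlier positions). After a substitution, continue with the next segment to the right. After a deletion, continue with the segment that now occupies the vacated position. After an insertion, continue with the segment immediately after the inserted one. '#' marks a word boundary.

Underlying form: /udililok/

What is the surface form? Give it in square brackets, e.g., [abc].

Rule 1 Syncope: [udililok] → [udllok]
Rule 2 Glottal Epenthesis: [udllok] → [hudllok]
Rule 3 Final Devoicing: no change — [hudllok]
Rule 4 Degemination: [hudllok] → [hudlok]

[hudlok]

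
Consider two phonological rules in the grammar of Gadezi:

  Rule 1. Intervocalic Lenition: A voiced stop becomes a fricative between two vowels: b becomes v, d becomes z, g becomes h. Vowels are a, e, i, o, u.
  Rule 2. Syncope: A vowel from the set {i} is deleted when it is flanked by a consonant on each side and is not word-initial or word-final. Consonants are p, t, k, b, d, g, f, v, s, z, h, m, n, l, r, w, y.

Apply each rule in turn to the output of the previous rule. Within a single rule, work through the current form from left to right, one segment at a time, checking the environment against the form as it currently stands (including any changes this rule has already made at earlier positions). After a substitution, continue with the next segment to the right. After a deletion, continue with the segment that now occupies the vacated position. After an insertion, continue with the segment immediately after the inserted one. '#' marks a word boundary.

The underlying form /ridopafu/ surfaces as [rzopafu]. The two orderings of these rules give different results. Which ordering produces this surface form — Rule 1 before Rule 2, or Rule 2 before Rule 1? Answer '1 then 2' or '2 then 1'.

1 then 2

Order 1 then 2:
  1 Intervocalic Lenition: [ridopafu] → [rizopafu]
  2 Syncope: [rizopafu] → [rzopafu]
  result: [rzopafu]
Order 2 then 1:
  2 Syncope: [ridopafu] → [rdopafu]
  1 Intervocalic Lenition: no change — [rdopafu]
  result: [rdopafu]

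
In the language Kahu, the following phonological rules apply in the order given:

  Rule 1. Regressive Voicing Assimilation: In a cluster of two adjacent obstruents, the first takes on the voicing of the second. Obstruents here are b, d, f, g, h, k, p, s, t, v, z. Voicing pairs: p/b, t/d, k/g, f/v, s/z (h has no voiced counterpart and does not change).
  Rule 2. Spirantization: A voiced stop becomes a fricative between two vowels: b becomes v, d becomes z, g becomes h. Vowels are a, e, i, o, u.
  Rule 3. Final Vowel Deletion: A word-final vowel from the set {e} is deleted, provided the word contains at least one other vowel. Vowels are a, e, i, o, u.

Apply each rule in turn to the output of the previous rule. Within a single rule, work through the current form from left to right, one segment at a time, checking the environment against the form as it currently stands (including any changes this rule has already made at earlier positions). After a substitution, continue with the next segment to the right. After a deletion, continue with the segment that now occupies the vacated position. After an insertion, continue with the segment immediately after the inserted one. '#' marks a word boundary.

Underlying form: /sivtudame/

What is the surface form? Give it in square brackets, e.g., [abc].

[siftuzam]

Rule 1 Regressive Voicing Assimilation: [sivtudame] → [siftudame]
Rule 2 Spirantization: [siftudame] → [siftuzame]
Rule 3 Final Vowel Deletion: [siftuzame] → [siftuzam]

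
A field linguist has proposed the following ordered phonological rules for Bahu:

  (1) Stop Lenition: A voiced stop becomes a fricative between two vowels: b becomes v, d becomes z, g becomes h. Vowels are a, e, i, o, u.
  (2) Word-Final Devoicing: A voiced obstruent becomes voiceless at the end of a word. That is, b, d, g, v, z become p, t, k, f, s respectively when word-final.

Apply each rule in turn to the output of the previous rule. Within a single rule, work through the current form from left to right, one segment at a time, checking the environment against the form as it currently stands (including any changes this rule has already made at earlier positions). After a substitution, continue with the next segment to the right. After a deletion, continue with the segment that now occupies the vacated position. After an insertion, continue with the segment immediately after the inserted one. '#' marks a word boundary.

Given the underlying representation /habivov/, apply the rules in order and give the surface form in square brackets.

(1) Stop Lenition: [habivov] → [havivov]
(2) Word-Final Devoicing: [havivov] → [havivof]

[havivof]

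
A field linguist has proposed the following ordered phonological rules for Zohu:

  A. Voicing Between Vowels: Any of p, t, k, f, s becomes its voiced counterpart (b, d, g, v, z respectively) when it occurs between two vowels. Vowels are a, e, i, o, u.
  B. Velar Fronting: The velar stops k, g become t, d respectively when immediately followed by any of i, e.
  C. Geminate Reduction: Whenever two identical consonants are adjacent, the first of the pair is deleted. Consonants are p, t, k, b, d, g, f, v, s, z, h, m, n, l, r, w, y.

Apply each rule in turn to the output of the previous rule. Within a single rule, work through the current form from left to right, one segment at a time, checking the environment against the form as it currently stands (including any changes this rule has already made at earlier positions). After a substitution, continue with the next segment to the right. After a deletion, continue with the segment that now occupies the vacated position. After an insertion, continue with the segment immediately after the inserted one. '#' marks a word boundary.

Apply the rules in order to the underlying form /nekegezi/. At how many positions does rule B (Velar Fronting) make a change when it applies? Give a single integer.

A Voicing Between Vowels: [nekegezi] → [negegezi]
B Velar Fronting: [negegezi] → [nededezi]
C Geminate Reduction: no change — [nededezi]
Rule B changed 2 position(s).

2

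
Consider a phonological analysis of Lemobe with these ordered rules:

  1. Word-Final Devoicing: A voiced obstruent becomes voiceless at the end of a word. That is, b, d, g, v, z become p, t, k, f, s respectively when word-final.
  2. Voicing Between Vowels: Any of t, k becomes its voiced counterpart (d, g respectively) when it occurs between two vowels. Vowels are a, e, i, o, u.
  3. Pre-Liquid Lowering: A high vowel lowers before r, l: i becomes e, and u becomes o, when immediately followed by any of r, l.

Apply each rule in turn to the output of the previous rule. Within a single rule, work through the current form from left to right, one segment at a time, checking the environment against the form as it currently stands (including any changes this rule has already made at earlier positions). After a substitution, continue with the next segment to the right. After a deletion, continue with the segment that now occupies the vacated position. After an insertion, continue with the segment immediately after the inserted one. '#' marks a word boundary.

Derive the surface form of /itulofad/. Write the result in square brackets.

[idolofat]

1 Word-Final Devoicing: [itulofad] → [itulofat]
2 Voicing Between Vowels: [itulofat] → [idulofat]
3 Pre-Liquid Lowering: [idulofat] → [idolofat]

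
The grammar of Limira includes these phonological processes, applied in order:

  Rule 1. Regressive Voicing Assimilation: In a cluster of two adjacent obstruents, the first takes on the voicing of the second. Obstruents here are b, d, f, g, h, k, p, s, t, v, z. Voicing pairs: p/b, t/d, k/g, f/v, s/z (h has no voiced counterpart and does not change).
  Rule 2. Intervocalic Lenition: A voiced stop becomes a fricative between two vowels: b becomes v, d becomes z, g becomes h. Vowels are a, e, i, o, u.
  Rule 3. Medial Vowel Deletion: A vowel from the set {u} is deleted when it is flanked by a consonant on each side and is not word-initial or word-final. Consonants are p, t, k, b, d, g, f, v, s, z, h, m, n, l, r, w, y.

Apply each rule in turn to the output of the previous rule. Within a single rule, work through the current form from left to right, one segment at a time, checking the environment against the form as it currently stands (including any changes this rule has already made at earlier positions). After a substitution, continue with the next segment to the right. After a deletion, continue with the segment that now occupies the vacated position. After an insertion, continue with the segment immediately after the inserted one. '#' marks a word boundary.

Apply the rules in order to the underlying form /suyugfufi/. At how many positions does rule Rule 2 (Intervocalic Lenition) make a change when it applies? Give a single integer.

Rule 1 Regressive Voicing Assimilation: [suyugfufi] → [suyukfufi]
Rule 2 Intervocalic Lenition: no change — [suyukfufi]
Rule 3 Medial Vowel Deletion: [suyukfufi] → [sykffi]
Rule Rule 2 changed 0 position(s).

0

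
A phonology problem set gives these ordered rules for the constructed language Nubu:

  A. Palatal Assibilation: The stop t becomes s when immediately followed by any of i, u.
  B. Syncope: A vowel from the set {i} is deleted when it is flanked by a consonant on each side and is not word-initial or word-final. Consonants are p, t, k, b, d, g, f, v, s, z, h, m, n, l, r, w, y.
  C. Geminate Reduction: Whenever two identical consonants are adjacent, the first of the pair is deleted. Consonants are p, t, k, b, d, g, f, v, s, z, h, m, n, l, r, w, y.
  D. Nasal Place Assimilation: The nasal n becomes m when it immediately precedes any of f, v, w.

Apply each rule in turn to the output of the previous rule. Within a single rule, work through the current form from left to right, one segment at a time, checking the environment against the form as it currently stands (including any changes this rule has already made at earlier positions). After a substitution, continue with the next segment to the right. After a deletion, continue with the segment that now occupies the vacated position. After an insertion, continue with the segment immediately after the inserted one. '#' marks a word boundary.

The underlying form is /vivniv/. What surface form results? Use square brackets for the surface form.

A Palatal Assibilation: no change — [vivniv]
B Syncope: [vivniv] → [vvnv]
C Geminate Reduction: [vvnv] → [vnv]
D Nasal Place Assimilation: [vnv] → [vmv]

[vmv]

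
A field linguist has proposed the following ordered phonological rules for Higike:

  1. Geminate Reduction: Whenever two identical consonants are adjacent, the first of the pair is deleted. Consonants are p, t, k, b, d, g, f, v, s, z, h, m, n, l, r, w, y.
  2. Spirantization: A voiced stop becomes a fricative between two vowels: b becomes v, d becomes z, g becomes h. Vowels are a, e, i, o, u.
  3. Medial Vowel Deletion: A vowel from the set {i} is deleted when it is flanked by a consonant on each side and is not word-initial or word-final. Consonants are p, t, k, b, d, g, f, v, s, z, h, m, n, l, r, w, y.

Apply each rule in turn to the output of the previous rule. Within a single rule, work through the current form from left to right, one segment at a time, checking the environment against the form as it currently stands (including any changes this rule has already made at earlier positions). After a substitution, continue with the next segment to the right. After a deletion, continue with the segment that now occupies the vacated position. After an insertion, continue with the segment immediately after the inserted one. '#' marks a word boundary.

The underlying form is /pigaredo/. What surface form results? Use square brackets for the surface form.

1 Geminate Reduction: no change — [pigaredo]
2 Spirantization: [pigaredo] → [piharezo]
3 Medial Vowel Deletion: [piharezo] → [pharezo]

[pharezo]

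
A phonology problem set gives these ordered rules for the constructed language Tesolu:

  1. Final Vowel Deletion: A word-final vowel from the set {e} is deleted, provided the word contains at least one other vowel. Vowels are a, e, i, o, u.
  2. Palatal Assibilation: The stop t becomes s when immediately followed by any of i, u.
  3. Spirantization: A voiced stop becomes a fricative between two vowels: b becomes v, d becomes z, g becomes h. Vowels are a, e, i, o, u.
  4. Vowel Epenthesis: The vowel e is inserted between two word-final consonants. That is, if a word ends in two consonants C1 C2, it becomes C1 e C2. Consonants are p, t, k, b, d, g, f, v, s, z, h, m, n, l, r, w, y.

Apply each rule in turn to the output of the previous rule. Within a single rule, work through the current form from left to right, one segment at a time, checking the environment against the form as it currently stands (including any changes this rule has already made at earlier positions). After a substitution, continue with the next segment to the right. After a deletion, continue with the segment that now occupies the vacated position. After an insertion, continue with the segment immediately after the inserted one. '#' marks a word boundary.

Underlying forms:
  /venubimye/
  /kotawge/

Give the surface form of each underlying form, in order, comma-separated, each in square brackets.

/venubimye/:
  1 Final Vowel Deletion: [venubimye] → [venubimy]
  2 Palatal Assibilation: no change — [venubimy]
  3 Spirantization: [venubimy] → [venuvimy]
  4 Vowel Epenthesis: [venuvimy] → [venuvimey]
/kotawge/:
  1 Final Vowel Deletion: [kotawge] → [kotawg]
  2 Palatal Assibilation: no change — [kotawg]
  3 Spirantization: no change — [kotawg]
  4 Vowel Epenthesis: [kotawg] → [kotaweg]

[venuvimey], [kotaweg]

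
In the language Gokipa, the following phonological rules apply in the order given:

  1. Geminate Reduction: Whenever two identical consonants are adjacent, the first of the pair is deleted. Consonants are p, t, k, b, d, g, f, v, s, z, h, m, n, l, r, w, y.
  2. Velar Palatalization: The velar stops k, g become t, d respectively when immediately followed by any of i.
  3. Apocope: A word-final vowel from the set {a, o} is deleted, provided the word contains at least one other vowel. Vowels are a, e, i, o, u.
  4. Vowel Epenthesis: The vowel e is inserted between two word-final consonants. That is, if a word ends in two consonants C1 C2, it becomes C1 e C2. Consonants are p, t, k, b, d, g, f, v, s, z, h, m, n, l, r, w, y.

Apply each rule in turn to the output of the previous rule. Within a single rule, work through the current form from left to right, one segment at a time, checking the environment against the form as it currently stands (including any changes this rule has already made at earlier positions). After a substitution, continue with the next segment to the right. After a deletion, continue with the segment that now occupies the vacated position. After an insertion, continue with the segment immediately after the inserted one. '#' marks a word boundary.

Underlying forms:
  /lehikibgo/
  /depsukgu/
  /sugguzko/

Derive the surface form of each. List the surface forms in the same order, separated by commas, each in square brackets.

[lehitibeg], [depsukgu], [suguzek]

/lehikibgo/:
  1 Geminate Reduction: no change — [lehikibgo]
  2 Velar Palatalization: [lehikibgo] → [lehitibgo]
  3 Apocope: [lehitibgo] → [lehitibg]
  4 Vowel Epenthesis: [lehitibg] → [lehitibeg]
/depsukgu/:
  1 Geminate Reduction: no change — [depsukgu]
  2 Velar Palatalization: no change — [depsukgu]
  3 Apocope: no change — [depsukgu]
  4 Vowel Epenthesis: no change — [depsukgu]
/sugguzko/:
  1 Geminate Reduction: [sugguzko] → [suguzko]
  2 Velar Palatalization: no change — [suguzko]
  3 Apocope: [suguzko] → [suguzk]
  4 Vowel Epenthesis: [suguzk] → [suguzek]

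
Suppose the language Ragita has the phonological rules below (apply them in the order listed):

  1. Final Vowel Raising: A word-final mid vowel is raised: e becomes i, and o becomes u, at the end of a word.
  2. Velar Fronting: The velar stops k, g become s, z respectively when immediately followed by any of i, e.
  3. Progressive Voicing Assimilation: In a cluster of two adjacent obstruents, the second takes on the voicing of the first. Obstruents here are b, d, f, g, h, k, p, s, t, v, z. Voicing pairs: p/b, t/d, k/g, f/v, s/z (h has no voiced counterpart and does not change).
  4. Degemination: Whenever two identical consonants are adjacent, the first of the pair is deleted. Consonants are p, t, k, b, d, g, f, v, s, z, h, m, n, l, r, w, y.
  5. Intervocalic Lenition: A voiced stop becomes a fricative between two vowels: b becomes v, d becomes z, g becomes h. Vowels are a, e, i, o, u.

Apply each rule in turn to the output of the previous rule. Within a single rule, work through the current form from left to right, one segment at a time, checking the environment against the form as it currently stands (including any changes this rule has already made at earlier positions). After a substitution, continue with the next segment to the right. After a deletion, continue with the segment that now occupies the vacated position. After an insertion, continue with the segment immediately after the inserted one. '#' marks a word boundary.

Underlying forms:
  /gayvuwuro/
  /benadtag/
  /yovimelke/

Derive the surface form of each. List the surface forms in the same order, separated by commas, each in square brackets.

/gayvuwuro/:
  1 Final Vowel Raising: [gayvuwuro] → [gayvuwuru]
  2 Velar Fronting: no change — [gayvuwuru]
  3 Progressive Voicing Assimilation: no change — [gayvuwuru]
  4 Degemination: no change — [gayvuwuru]
  5 Intervocalic Lenition: no change — [gayvuwuru]
/benadtag/:
  1 Final Vowel Raising: no change — [benadtag]
  2 Velar Fronting: no change — [benadtag]
  3 Progressive Voicing Assimilation: [benadtag] → [benaddag]
  4 Degemination: [benaddag] → [benadag]
  5 Intervocalic Lenition: [benadag] → [benazag]
/yovimelke/:
  1 Final Vowel Raising: [yovimelke] → [yovimelki]
  2 Velar Fronting: [yovimelki] → [yovimelsi]
  3 Progressive Voicing Assimilation: no change — [yovimelsi]
  4 Degemination: no change — [yovimelsi]
  5 Intervocalic Lenition: no change — [yovimelsi]

[gayvuwuru], [benazag], [yovimelsi]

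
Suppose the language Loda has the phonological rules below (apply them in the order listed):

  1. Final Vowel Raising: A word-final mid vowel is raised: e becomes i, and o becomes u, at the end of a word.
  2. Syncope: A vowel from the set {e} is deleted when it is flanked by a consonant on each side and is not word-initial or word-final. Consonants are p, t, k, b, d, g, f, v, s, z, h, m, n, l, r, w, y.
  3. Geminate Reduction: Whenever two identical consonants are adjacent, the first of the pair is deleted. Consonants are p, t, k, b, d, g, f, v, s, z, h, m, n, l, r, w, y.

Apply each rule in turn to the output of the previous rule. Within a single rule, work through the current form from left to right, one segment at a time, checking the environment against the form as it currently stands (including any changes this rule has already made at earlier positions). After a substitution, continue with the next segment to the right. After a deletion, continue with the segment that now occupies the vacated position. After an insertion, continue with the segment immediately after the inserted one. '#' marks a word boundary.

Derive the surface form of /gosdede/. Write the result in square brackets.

1 Final Vowel Raising: [gosdede] → [gosdedi]
2 Syncope: [gosdedi] → [gosddi]
3 Geminate Reduction: [gosddi] → [gosdi]

[gosdi]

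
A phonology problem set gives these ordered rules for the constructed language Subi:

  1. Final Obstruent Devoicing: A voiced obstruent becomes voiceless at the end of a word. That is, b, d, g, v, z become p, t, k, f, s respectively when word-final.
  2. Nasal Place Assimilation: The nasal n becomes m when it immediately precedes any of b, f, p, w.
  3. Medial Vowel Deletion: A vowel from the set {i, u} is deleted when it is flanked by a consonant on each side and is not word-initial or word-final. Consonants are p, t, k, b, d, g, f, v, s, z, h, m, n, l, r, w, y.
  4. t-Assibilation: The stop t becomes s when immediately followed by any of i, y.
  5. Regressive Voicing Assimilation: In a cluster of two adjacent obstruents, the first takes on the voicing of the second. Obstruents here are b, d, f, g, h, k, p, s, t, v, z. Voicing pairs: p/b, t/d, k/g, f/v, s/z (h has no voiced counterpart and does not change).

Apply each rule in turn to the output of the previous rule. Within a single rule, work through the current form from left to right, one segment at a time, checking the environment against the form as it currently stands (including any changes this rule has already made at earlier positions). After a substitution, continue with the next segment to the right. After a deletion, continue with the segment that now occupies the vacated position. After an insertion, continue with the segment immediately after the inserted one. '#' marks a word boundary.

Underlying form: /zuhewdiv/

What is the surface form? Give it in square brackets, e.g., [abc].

[shewtf]

1 Final Obstruent Devoicing: [zuhewdiv] → [zuhewdif]
2 Nasal Place Assimilation: no change — [zuhewdif]
3 Medial Vowel Deletion: [zuhewdif] → [zhewdf]
4 t-Assibilation: no change — [zhewdf]
5 Regressive Voicing Assimilation: [zhewdf] → [shewtf]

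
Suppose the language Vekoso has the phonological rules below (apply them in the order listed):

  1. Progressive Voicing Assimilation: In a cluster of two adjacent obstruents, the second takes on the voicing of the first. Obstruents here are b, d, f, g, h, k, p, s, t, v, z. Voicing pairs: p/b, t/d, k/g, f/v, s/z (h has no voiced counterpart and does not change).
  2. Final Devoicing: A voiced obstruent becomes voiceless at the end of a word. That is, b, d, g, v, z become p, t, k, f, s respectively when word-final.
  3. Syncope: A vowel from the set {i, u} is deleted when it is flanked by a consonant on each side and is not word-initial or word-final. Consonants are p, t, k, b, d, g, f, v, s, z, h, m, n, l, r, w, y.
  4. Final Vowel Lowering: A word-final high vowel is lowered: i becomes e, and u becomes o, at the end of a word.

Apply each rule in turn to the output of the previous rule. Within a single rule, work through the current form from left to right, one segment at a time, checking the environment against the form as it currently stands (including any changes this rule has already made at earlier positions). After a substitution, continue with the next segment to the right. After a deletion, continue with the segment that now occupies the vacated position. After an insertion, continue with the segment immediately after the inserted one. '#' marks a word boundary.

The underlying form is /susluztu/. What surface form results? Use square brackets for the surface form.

1 Progressive Voicing Assimilation: [susluztu] → [susluzdu]
2 Final Devoicing: no change — [susluzdu]
3 Syncope: [susluzdu] → [sslzdu]
4 Final Vowel Lowering: [sslzdu] → [sslzdo]

[sslzdo]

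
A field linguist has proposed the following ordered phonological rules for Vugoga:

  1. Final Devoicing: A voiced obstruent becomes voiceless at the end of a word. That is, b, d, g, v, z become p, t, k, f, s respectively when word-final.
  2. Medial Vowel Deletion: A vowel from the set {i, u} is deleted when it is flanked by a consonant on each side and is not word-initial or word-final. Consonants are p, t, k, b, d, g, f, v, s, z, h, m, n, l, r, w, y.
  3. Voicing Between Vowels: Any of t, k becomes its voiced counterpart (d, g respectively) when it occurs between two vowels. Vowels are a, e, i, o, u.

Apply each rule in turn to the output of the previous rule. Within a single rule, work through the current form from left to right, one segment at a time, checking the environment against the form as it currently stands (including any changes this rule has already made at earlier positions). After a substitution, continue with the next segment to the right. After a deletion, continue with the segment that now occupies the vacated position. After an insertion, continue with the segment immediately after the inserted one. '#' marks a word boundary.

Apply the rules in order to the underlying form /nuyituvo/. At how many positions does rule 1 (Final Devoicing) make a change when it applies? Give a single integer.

1 Final Devoicing: no change — [nuyituvo]
2 Medial Vowel Deletion: [nuyituvo] → [nytvo]
3 Voicing Between Vowels: no change — [nytvo]
Rule 1 changed 0 position(s).

0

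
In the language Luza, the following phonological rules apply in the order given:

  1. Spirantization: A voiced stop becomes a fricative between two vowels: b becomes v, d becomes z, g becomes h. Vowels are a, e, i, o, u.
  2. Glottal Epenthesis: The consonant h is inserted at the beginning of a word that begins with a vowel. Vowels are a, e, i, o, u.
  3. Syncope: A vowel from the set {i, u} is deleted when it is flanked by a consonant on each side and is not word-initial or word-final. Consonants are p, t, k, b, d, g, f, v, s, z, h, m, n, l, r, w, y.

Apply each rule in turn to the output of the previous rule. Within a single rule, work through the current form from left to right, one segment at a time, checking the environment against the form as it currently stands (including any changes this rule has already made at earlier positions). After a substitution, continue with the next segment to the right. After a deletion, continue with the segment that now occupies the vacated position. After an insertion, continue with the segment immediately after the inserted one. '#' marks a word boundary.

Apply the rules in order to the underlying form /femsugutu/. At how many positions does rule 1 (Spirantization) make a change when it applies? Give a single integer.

1 Spirantization: [femsugutu] → [femsuhutu]
2 Glottal Epenthesis: no change — [femsuhutu]
3 Syncope: [femsuhutu] → [femshtu]
Rule 1 changed 1 position(s).

1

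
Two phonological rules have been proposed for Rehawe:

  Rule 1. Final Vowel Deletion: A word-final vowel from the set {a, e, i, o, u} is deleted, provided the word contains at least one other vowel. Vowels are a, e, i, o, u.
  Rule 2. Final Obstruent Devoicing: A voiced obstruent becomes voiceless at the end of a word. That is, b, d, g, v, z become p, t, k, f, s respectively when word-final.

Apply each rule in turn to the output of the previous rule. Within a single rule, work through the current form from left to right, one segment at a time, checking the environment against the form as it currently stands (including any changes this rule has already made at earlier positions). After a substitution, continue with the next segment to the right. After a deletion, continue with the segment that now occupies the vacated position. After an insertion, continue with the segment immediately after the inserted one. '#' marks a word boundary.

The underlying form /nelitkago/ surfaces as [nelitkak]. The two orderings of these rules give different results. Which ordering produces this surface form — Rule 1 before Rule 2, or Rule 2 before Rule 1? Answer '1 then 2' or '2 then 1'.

Order 1 then 2:
  1 Final Vowel Deletion: [nelitkago] → [nelitkag]
  2 Final Obstruent Devoicing: [nelitkag] → [nelitkak]
  result: [nelitkak]
Order 2 then 1:
  2 Final Obstruent Devoicing: no change — [nelitkago]
  1 Final Vowel Deletion: [nelitkago] → [nelitkag]
  result: [nelitkag]

1 then 2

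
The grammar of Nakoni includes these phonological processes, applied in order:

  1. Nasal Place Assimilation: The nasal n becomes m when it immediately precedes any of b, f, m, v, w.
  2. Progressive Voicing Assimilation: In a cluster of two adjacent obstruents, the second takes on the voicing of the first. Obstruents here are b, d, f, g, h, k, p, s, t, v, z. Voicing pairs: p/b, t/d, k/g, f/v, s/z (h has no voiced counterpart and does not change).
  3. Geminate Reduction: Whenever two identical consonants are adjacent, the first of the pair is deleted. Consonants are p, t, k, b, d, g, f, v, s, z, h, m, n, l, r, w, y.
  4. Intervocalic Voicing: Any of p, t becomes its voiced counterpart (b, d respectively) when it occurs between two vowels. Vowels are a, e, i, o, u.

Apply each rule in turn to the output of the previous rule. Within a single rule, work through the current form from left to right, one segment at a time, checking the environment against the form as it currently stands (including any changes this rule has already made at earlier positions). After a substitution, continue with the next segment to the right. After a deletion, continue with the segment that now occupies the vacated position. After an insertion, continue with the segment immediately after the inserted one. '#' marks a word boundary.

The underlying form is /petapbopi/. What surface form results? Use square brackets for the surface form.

[pedabobi]

1 Nasal Place Assimilation: no change — [petapbopi]
2 Progressive Voicing Assimilation: [petapbopi] → [petappopi]
3 Geminate Reduction: [petappopi] → [petapopi]
4 Intervocalic Voicing: [petapopi] → [pedabobi]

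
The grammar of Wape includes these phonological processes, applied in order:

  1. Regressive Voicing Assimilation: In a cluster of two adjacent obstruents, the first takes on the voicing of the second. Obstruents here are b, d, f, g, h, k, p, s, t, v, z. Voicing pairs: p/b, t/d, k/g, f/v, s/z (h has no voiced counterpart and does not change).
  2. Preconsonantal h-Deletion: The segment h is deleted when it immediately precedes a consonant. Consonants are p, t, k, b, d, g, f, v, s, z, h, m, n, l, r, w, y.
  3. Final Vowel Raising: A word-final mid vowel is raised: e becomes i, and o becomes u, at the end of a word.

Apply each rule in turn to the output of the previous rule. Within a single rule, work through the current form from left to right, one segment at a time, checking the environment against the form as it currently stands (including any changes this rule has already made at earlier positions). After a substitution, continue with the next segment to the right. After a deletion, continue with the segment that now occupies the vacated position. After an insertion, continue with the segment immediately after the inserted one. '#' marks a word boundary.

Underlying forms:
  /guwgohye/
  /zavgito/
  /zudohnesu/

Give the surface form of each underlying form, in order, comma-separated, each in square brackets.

/guwgohye/:
  1 Regressive Voicing Assimilation: no change — [guwgohye]
  2 Preconsonantal h-Deletion: [guwgohye] → [guwgoye]
  3 Final Vowel Raising: [guwgoye] → [guwgoyi]
/zavgito/:
  1 Regressive Voicing Assimilation: no change — [zavgito]
  2 Preconsonantal h-Deletion: no change — [zavgito]
  3 Final Vowel Raising: [zavgito] → [zavgitu]
/zudohnesu/:
  1 Regressive Voicing Assimilation: no change — [zudohnesu]
  2 Preconsonantal h-Deletion: [zudohnesu] → [zudonesu]
  3 Final Vowel Raising: no change — [zudonesu]

[guwgoyi], [zavgitu], [zudonesu]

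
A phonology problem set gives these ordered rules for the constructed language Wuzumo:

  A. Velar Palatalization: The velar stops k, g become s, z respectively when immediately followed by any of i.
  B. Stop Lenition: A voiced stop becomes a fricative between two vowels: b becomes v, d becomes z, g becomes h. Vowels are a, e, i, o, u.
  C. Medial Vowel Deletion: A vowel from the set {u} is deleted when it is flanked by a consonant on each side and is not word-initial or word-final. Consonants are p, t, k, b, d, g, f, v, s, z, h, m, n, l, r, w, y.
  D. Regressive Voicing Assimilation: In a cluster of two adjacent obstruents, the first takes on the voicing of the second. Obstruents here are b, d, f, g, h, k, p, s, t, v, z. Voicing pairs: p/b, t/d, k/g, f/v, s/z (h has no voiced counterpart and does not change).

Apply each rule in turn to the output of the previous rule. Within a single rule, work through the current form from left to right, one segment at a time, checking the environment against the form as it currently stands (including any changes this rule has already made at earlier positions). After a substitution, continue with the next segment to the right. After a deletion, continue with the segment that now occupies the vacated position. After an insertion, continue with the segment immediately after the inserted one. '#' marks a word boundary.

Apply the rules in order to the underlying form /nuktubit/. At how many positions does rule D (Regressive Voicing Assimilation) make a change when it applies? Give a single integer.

A Velar Palatalization: no change — [nuktubit]
B Stop Lenition: [nuktubit] → [nuktuvit]
C Medial Vowel Deletion: [nuktuvit] → [nktvit]
D Regressive Voicing Assimilation: [nktvit] → [nkdvit]
Rule D changed 1 position(s).

1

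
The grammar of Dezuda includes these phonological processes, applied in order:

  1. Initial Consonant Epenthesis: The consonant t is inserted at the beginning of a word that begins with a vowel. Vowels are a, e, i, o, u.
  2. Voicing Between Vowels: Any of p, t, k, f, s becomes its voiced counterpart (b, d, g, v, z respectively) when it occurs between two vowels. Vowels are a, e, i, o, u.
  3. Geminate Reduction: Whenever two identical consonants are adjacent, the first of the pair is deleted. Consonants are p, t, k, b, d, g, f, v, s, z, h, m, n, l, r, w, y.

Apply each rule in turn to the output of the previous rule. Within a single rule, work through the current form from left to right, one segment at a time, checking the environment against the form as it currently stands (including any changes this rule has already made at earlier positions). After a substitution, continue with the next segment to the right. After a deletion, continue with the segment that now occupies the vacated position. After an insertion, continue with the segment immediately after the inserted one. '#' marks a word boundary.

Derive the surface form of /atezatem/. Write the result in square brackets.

[tadezadem]

1 Initial Consonant Epenthesis: [atezatem] → [tatezatem]
2 Voicing Between Vowels: [tatezatem] → [tadezadem]
3 Geminate Reduction: no change — [tadezadem]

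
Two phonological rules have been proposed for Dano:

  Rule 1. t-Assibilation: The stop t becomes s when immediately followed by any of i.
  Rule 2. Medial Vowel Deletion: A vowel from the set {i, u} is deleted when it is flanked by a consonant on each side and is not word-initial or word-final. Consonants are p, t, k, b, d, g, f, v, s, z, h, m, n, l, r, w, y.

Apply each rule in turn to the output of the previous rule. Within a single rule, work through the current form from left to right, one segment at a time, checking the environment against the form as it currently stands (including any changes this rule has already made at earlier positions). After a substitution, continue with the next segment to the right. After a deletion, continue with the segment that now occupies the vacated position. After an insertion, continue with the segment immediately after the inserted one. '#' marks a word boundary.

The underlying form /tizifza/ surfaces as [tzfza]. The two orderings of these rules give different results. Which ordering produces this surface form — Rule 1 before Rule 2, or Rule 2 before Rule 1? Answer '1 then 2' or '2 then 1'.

2 then 1

Order 1 then 2:
  1 t-Assibilation: [tizifza] → [sizifza]
  2 Medial Vowel Deletion: [sizifza] → [szfza]
  result: [szfza]
Order 2 then 1:
  2 Medial Vowel Deletion: [tizifza] → [tzfza]
  1 t-Assibilation: no change — [tzfza]
  result: [tzfza]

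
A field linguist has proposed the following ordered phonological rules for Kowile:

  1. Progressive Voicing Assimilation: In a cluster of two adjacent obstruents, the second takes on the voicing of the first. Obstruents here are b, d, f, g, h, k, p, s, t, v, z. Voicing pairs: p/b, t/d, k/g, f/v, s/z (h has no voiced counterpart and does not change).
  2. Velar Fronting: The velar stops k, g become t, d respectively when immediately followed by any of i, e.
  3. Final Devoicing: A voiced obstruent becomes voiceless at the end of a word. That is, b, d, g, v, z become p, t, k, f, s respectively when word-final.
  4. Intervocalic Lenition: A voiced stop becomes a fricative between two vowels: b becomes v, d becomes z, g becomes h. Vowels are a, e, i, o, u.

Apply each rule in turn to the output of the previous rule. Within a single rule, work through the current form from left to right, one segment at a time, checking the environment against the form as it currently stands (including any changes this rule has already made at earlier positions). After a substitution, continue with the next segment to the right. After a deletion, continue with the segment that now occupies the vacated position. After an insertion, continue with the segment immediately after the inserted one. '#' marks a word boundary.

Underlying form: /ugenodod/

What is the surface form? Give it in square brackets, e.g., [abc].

1 Progressive Voicing Assimilation: no change — [ugenodod]
2 Velar Fronting: [ugenodod] → [udenodod]
3 Final Devoicing: [udenodod] → [udenodot]
4 Intervocalic Lenition: [udenodot] → [uzenozot]

[uzenozot]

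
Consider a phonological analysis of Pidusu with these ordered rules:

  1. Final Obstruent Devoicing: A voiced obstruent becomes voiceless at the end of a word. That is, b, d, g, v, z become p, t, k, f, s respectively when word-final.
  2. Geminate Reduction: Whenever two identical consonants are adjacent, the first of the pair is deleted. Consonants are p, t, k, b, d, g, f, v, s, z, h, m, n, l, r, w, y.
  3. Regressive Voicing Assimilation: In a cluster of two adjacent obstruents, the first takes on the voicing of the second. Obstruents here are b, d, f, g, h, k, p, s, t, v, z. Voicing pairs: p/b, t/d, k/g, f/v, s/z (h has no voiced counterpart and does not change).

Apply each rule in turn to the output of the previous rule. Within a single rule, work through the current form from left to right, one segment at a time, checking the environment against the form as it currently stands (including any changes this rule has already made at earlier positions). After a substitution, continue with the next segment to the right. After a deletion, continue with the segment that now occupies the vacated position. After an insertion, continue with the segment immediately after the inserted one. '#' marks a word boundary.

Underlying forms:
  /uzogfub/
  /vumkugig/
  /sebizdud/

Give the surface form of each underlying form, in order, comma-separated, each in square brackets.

[uzokfup], [vumkugik], [sebizdut]

/uzogfub/:
  1 Final Obstruent Devoicing: [uzogfub] → [uzogfup]
  2 Geminate Reduction: no change — [uzogfup]
  3 Regressive Voicing Assimilation: [uzogfup] → [uzokfup]
/vumkugig/:
  1 Final Obstruent Devoicing: [vumkugig] → [vumkugik]
  2 Geminate Reduction: no change — [vumkugik]
  3 Regressive Voicing Assimilation: no change — [vumkugik]
/sebizdud/:
  1 Final Obstruent Devoicing: [sebizdud] → [sebizdut]
  2 Geminate Reduction: no change — [sebizdut]
  3 Regressive Voicing Assimilation: no change — [sebizdut]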